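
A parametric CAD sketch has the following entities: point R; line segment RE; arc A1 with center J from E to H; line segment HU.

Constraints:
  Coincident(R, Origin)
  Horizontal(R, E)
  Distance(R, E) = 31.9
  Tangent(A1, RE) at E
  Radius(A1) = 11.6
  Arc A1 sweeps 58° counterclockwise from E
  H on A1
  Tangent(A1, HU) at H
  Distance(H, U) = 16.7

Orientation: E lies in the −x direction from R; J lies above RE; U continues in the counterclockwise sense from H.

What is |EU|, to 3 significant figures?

27.1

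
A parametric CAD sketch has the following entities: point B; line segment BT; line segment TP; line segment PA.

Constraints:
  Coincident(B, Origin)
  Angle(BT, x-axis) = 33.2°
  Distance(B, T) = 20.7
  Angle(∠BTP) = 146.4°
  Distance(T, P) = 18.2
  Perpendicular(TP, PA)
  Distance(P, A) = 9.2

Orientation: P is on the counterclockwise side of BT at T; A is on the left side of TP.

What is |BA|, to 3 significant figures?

35.5

B is at the origin; BT runs at 33.2° with length 20.7, so T = 20.7·(cos 33.2°, sin 33.2°) = (17.3, 11.3). ∠BTP = 146.4°, so TP runs at 33.2° + (180° − 146.4°) = 66.8° from the x-axis; with |TP| = 18.2, P = T + 18.2·(cos 66.8°, sin 66.8°) = (24.5, 28.1). The perpendicularity gives PA at right angles to TP; with |PA| = 9.2 on the left of TP, A = P + 9.2·(-0.919, 0.394) = (16.0, 31.7). Then |BA| = |A − B| = 35.5.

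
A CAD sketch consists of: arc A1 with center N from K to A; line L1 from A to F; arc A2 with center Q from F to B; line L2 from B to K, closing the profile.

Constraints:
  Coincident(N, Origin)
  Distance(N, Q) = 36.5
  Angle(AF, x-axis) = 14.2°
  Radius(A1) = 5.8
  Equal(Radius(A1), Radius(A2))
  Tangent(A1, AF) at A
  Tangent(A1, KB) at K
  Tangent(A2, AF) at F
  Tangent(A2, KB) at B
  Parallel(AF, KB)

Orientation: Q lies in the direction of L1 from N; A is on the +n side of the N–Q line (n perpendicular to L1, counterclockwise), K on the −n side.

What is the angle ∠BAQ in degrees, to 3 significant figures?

8.60°

The slot axis is L1's direction at 14.2°, so u = (cos 14.2°, sin 14.2°) = (0.969, 0.245) and n = (−sin 14.2°, cos 14.2°) = (-0.245, 0.969). N is at the origin and Q lies 36.5 along u from N, so Q = 36.5·u = (35.4, 8.95). Tangency of A1 to both parallel lines with radius 5.8 puts A and K at N ± 5.8·n: A = (-1.42, 5.62), K = (1.42, -5.62). Equal radii place F and B the same way about Q: F = Q + 5.8·n = (34.0, 14.6), B = Q − 5.8·n = (36.8, 3.33). Then cos ∠BAQ = AB·AQ / (|AB||AQ|), giving 8.60°.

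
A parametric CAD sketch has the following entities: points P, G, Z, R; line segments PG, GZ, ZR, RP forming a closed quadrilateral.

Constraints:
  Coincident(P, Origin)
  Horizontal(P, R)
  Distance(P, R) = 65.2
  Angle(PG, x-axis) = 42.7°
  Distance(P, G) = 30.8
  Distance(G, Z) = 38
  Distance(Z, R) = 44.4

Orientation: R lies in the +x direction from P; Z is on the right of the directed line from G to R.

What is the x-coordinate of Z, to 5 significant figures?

24.217

Checks: |GZ| = 38.00 ✓; |ZR| = 44.40 ✓.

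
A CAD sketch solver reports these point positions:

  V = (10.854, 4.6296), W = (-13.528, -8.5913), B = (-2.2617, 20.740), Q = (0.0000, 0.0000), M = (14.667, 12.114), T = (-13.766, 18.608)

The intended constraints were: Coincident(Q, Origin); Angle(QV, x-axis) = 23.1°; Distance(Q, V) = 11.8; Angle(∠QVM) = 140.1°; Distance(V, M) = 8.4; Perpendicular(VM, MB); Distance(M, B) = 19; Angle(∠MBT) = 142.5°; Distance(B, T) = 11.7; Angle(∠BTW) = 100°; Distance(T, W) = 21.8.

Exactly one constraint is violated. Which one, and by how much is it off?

Distance(T, W) = 21.8 — off by 5.40.

Q = (0.00, 0.00) ✓; QV at 23.10° ✓; |QV| = 11.80 ✓; ∠QVM = 140.1° ✓; |VM| = 8.400 ✓; ∠(VM, MB) = 90.00° ✓; |MB| = 19.00 ✓; ∠MBT = 142.5° ✓; |BT| = 11.70 ✓; ∠BTW = 100.0° ✓; |TW| = 27.20 ✗.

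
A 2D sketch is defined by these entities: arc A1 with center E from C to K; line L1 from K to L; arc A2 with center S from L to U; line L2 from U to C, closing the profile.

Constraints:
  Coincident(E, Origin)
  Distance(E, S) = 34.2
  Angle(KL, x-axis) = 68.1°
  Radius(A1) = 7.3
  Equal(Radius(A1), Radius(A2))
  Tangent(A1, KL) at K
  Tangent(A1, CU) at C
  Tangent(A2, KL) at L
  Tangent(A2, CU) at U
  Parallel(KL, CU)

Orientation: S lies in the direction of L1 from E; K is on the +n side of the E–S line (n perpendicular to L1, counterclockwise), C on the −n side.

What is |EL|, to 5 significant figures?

34.970

The slot axis is L1's direction at 68.1°, so u = (cos 68.1°, sin 68.1°) = (0.37299, 0.92784) and n = (−sin 68.1°, cos 68.1°) = (-0.92784, 0.37299). E is at the origin and S lies 34.2 along u from E, so S = 34.2·u = (12.756, 31.732). Tangency of A1 to both parallel lines with radius 7.3 puts K and C at E ± 7.3·n: K = (-6.7732, 2.7228), C = (6.7732, -2.7228). Equal radii place L and U the same way about S: L = S + 7.3·n = (5.9830, 34.455), U = S − 7.3·n = (19.529, 29.009). Then |EL| = |L − E| = 34.970.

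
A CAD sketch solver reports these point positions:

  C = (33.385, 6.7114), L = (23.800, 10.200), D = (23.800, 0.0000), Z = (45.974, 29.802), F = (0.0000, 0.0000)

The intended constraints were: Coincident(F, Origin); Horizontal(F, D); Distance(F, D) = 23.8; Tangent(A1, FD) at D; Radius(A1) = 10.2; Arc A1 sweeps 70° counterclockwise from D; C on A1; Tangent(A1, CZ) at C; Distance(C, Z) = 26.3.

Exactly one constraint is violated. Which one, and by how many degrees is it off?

Tangent(A1, CZ) at C — off by 8.60°.

F = (0.00, 0.00) ✓; F.y = 0.00, D.y = 0.00 ✓; |FD| = 23.80 ✓; ∠(LD, DF) = 90.00° ✓; |LD| = 10.20 ✓; bearing(L→C) − bearing(L→D) = 70.00° ✓; |LC| = 10.20 ✓; ∠(LC, CZ) = 98.60° ✗; |CZ| = 26.30 ✓.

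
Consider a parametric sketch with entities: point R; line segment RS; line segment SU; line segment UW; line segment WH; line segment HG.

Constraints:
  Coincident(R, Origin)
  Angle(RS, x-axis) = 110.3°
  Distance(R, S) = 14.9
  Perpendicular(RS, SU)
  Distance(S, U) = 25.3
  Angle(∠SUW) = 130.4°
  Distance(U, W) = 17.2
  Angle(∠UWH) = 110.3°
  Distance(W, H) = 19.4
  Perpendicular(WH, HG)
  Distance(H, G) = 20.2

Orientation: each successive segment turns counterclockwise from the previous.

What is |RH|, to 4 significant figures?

30.90

R is at the origin; RS runs at 110.3° with length 14.9, so S = (-5.169, 13.97). RS is perpendicular to SU, so SU runs at -159.7°; with |SU| = 25.3, U = (-28.90, 5.197). ∠SUW = 130.4° gives UW at -110.1° from the x-axis; with |UW| = 17.2, W = (-34.81, -10.96). ∠UWH = 110.3° gives WH at -40.40° from the x-axis; with |WH| = 19.4, H = (-20.04, -23.53). Then |RH| = |H − R| = 30.90.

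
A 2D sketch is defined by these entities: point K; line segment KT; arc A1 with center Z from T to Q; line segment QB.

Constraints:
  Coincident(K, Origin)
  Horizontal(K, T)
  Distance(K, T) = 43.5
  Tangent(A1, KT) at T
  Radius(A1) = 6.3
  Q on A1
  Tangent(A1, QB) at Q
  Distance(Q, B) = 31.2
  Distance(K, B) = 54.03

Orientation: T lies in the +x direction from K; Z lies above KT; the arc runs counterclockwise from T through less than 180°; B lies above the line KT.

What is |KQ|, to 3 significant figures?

50.1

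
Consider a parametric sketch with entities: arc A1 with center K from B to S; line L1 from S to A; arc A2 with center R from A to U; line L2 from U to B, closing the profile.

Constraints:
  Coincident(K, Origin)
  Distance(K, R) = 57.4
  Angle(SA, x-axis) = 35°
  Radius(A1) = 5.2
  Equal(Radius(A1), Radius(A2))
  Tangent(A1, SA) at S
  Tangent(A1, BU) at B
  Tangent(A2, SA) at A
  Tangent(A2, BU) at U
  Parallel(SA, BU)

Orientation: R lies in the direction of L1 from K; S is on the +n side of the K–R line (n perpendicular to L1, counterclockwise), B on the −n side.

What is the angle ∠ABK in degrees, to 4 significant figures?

79.73°

The slot axis is L1's direction at 35.0°, so u = (cos 35.0°, sin 35.0°) = (0.8192, 0.5736) and n = (−sin 35.0°, cos 35.0°) = (-0.5736, 0.8192). K is at the origin and R lies 57.4 along u from K, so R = 57.4·u = (47.02, 32.92). Tangency of A1 to both parallel lines with radius 5.2 puts S and B at K ± 5.2·n: S = (-2.983, 4.260), B = (2.983, -4.260). Equal radii place A and U the same way about R: A = R + 5.2·n = (44.04, 37.18), U = R − 5.2·n = (50.00, 28.66). Then cos ∠ABK = BA·BK / (|BA||BK|), giving 79.73°.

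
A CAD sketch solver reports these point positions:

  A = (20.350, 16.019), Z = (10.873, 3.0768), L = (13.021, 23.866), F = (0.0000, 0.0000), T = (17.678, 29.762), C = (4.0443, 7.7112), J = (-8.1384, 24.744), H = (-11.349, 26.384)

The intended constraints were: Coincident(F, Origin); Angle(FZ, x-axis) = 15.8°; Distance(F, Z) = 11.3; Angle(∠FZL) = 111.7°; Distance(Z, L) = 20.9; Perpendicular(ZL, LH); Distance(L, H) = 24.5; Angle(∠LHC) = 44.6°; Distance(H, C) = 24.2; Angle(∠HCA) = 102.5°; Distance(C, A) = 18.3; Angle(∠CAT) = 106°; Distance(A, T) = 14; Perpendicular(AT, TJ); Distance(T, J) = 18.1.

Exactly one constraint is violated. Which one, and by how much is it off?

Distance(T, J) = 18.1 — off by 8.20.

F = (0.00, 0.00) ✓; FZ at 15.80° ✓; |FZ| = 11.30 ✓; ∠FZL = 111.7° ✓; |ZL| = 20.90 ✓; ∠(ZL, LH) = 90.00° ✓; |LH| = 24.50 ✓; ∠LHC = 44.60° ✓; |HC| = 24.20 ✓; ∠HCA = 102.5° ✓; |CA| = 18.30 ✓; ∠CAT = 106.0° ✓; |AT| = 14.00 ✓; ∠(AT, TJ) = 90.00° ✓; |TJ| = 26.30 ✗.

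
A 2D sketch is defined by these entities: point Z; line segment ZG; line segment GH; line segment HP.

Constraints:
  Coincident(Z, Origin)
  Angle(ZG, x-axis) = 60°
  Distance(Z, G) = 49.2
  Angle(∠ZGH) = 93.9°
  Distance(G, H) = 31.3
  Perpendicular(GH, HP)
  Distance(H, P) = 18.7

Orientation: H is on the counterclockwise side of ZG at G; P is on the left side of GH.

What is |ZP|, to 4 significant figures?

46.08

Z is at the origin; ZG runs at 60.0° with length 49.2, so G = 49.2·(cos 60.0°, sin 60.0°) = (24.60, 42.61). ∠ZGH = 93.9°, so GH runs at 60.0° + (180° − 93.9°) = 146.1° from the x-axis; with |GH| = 31.3, H = G + 31.3·(cos 146.1°, sin 146.1°) = (-1.379, 60.07). The perpendicularity gives HP at right angles to GH; with |HP| = 18.7 on the left of GH, P = H + 18.7·(-0.5577, -0.8300) = (-11.81, 44.54). Then |ZP| = |P − Z| = 46.08.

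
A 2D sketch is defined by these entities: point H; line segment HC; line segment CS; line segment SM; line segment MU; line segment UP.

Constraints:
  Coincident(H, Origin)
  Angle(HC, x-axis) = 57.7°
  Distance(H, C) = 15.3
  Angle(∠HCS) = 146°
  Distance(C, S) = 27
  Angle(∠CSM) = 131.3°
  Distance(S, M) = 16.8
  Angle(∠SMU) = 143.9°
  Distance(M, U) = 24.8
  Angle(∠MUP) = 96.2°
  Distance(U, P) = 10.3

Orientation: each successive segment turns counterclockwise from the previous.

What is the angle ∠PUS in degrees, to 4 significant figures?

81.74°

H is at the origin; HC runs at 57.7° with length 15.3, so C = (8.176, 12.93). ∠HCS = 146.0° gives CS at 91.70° from the x-axis; with |CS| = 27.0, S = (7.375, 39.92). ∠CSM = 131.3° gives SM at 140.4° from the x-axis; with |SM| = 16.8, M = (-5.570, 50.63). ∠SMU = 143.9° gives MU at 176.5° from the x-axis; with |MU| = 24.8, U = (-30.32, 52.14). ∠MUP = 96.2° gives UP at -99.70° from the x-axis; with |UP| = 10.3, P = (-32.06, 41.99). Then cos ∠PUS = UP·US / (|UP||US|), giving 81.74°.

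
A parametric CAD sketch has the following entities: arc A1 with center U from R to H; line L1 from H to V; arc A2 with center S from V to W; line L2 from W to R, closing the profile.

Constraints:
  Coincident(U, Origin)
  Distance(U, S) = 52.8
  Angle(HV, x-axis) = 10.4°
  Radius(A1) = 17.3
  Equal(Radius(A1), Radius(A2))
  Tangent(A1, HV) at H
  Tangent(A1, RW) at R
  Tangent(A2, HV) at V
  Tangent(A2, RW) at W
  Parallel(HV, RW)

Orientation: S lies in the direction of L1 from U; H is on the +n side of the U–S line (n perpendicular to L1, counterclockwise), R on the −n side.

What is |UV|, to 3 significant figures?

55.6

The slot axis is L1's direction at 10.4°, so u = (cos 10.4°, sin 10.4°) = (0.984, 0.181) and n = (−sin 10.4°, cos 10.4°) = (-0.181, 0.984). U is at the origin and S lies 52.8 along u from U, so S = 52.8·u = (51.9, 9.53). Tangency of A1 to both parallel lines with radius 17.3 puts H and R at U ± 17.3·n: H = (-3.12, 17.0), R = (3.12, -17.0). Equal radii place V and W the same way about S: V = S + 17.3·n = (48.8, 26.5), W = S − 17.3·n = (55.1, -7.48). Then |UV| = |V − U| = 55.6.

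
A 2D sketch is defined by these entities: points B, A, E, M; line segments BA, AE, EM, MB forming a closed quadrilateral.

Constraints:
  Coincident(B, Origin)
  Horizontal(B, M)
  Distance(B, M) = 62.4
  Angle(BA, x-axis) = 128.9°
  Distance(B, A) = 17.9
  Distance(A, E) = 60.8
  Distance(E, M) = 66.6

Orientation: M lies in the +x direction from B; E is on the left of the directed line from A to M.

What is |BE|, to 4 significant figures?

65.73

B is at the origin; B and M share the same y with |BM| = 62.4 and M in +x, so M = (62.4, 0). BA runs at 128.9° with |BA| = 17.9, so A = (-11.24, 13.93). E is determined by |AE| = 60.8 and |EM| = 66.6 together: it lies at the intersection of circle(A, 60.8) and circle(M, 66.6). With |AM| = 74.95, the foot of the radical line on AM is 32.54 from A and the perpendicular offset is √(60.8² − 32.54²) = 51.36. Taking the left-of-AM solution: E = (30.28, 58.34).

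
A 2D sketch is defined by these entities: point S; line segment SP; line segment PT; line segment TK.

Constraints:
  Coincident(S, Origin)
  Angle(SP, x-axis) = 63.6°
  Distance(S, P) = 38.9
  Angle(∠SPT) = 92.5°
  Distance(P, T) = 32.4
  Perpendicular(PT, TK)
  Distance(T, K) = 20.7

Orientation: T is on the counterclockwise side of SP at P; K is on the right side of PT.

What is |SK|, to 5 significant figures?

68.632

S is at the origin; SP runs at 63.6° with length 38.9, so P = 38.9·(cos 63.6°, sin 63.6°) = (17.296, 34.843). ∠SPT = 92.5°, so PT runs at 63.6° + (180° − 92.5°) = 151.10° from the x-axis; with |PT| = 32.4, T = P + 32.4·(cos 151.10°, sin 151.10°) = (-11.069, 50.502). PT ⟂ TK; with |TK| = 20.7 on the right of PT, K = T + 20.7·(0.48328, 0.87546) = (-1.0648, 68.624). Then |SK| = |K − S| = 68.632.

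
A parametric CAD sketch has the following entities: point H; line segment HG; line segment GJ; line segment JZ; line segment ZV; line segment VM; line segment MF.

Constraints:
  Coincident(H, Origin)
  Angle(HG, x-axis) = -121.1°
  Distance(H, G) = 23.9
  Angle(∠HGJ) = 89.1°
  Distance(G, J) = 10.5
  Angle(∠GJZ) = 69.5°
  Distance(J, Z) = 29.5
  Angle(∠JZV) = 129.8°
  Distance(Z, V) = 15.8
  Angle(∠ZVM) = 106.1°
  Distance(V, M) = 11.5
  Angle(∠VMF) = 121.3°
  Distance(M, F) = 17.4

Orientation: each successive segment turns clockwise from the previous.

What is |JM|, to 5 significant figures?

39.614

H is at the origin; HG runs at -121.1° with length 23.9, so G = (-12.345, -20.465). ∠HGJ = 89.1° gives GJ at 148.00° from the x-axis; with |GJ| = 10.5, J = (-21.250, -14.901). ∠GJZ = 69.5° gives JZ at 37.500° from the x-axis; with |JZ| = 29.5, Z = (2.1543, 3.0578). ∠JZV = 129.8° gives ZV at -12.700° from the x-axis; with |ZV| = 15.8, V = (17.568, -0.41574). ∠ZVM = 106.1° gives VM at -86.600° from the x-axis; with |VM| = 11.5, M = (18.250, -11.895). Then |JM| = |M − J| = 39.614.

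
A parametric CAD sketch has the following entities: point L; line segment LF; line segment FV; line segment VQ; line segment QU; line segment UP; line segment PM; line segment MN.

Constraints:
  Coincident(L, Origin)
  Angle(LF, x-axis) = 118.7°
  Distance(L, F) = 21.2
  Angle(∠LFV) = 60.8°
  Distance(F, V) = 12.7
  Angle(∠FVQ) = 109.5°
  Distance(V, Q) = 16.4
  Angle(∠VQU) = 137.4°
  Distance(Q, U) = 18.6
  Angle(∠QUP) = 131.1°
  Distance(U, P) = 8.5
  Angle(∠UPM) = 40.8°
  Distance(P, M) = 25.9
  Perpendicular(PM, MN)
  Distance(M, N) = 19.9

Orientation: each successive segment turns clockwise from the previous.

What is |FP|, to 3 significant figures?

35.3

L is at the origin; LF runs at 118.7° with length 21.2, so F = (-10.2, 18.6). ∠LFV = 60.8° gives FV at -0.500° from the x-axis; with |FV| = 12.7, V = (2.52, 18.5). ∠FVQ = 109.5° gives VQ at -71.0° from the x-axis; with |VQ| = 16.4, Q = (7.86, 2.98). ∠VQU = 137.4° gives QU at -114° from the x-axis; with |QU| = 18.6, U = (0.412, -14.1). ∠QUP = 131.1° gives UP at -162° from the x-axis; with |UP| = 8.5, P = (-7.69, -16.6). Then |FP| = |P − F| = 35.3.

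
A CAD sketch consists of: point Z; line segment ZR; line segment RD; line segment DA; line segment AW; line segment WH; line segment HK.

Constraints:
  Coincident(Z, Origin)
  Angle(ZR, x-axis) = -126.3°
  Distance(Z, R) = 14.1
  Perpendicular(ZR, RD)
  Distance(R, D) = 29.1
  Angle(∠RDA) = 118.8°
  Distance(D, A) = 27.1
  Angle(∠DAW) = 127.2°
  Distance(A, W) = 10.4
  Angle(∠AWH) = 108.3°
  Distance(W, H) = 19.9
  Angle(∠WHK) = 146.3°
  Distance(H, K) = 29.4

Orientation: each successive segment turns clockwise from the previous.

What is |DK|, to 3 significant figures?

36.0

Z is at the origin; ZR runs at -126.3° with length 14.1, so R = (-8.35, -11.4). ZR ⟂ RD, so RD runs at 144°; with |RD| = 29.1, D = (-31.8, 5.86). ∠RDA = 118.8° gives DA at 82.5° from the x-axis; with |DA| = 27.1, A = (-28.3, 32.7). ∠DAW = 127.2° gives AW at 29.7° from the x-axis; with |AW| = 10.4, W = (-19.2, 37.9). ∠AWH = 108.3° gives WH at -42.0° from the x-axis; with |WH| = 19.9, H = (-4.44, 24.6). ∠WHK = 146.3° gives HK at -75.7° from the x-axis; with |HK| = 29.4, K = (2.82, -3.92). Then |DK| = |K − D| = 36.0.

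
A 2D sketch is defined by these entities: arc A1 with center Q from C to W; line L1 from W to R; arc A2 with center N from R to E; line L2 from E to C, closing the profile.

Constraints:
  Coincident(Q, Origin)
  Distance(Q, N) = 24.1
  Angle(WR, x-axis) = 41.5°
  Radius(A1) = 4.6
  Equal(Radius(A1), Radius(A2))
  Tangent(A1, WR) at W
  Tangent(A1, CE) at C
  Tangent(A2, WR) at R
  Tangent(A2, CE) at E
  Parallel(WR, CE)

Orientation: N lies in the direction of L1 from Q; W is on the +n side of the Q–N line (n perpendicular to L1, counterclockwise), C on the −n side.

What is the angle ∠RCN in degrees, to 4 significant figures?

10.09°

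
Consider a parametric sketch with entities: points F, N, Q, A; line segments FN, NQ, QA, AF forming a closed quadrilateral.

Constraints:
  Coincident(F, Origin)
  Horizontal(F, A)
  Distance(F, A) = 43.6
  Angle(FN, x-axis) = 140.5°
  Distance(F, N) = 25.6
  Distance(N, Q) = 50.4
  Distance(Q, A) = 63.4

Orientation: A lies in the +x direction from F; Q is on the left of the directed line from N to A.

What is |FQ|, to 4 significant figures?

56.51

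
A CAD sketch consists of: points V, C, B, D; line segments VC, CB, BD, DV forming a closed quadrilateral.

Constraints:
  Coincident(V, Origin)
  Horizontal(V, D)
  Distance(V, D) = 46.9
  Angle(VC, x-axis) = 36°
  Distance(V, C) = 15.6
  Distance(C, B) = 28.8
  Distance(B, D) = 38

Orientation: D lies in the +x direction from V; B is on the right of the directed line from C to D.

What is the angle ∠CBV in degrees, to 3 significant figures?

32.8°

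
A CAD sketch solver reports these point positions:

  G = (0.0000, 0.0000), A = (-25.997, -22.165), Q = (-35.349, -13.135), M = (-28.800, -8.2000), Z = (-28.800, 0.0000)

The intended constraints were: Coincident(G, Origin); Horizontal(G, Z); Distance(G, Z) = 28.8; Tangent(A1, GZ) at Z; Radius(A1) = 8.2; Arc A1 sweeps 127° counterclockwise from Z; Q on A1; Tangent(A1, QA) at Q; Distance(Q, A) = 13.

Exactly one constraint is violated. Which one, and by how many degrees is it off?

Tangent(A1, QA) at Q — off by 9.00°.

G = (0.00, 0.00) ✓; G.y = 0.00, Z.y = 0.00 ✓; |GZ| = 28.80 ✓; ∠(MZ, ZG) = 90.00° ✓; |MZ| = 8.200 ✓; bearing(M→Q) − bearing(M→Z) = 127.0° ✓; |MQ| = 8.200 ✓; ∠(MQ, QA) = 81.00° ✗; |QA| = 13.00 ✓.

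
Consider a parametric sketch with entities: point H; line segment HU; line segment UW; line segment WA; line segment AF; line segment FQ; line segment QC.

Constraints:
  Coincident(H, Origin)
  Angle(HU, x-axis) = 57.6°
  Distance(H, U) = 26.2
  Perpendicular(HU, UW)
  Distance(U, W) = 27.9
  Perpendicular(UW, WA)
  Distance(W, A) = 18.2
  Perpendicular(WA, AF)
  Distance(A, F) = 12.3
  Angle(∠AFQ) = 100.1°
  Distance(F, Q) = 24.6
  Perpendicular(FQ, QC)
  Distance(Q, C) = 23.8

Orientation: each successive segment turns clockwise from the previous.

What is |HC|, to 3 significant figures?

50.3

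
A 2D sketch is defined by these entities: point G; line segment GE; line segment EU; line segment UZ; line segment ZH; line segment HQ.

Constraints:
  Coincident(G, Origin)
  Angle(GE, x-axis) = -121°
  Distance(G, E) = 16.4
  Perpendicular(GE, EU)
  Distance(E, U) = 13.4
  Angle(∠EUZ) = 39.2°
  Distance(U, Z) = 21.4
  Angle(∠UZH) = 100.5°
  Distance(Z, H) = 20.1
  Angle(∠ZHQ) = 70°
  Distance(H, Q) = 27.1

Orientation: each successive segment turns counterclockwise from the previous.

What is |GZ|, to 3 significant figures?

4.29

The perpendicularity gives EU at right angles to GE, so EU runs at -31.0°; with |EU| = 13.4, U = (3.04, -21.0). ∠EUZ = 39.2° gives UZ at 110° from the x-axis; with |UZ| = 21.4, Z = (-4.21, -0.824). Then |GZ| = |Z − G| = 4.29.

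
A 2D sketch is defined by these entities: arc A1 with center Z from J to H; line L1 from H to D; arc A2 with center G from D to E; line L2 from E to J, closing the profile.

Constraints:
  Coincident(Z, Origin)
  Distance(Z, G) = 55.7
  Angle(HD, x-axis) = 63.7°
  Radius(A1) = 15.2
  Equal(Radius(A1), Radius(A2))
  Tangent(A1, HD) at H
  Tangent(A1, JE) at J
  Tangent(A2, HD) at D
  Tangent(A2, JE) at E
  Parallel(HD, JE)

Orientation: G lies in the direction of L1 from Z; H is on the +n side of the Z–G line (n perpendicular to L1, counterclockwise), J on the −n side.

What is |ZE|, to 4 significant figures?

57.74

The slot axis is L1's direction at 63.7°, so u = (cos 63.7°, sin 63.7°) = (0.4431, 0.8965) and n = (−sin 63.7°, cos 63.7°) = (-0.8965, 0.4431). Z is at the origin and G lies 55.7 along u from Z, so G = 55.7·u = (24.68, 49.93). Tangency of A1 to both parallel lines with radius 15.2 puts H and J at Z ± 15.2·n: H = (-13.63, 6.735), J = (13.63, -6.735). Equal radii place D and E the same way about G: D = G + 15.2·n = (11.05, 56.67), E = G − 15.2·n = (38.31, 43.20). Then |ZE| = |E − Z| = 57.74.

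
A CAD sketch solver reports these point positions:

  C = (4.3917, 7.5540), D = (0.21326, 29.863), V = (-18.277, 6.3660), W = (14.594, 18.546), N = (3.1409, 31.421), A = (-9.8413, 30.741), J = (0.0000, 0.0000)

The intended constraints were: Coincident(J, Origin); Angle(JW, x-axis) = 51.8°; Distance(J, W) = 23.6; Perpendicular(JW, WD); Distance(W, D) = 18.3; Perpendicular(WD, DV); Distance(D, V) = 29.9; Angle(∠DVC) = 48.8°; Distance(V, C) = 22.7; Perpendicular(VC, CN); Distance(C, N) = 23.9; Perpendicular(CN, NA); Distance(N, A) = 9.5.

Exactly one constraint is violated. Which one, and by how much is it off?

Distance(N, A) = 9.5 — off by 3.50.

J = (0.00, 0.00) ✓; JW at 51.80° ✓; |JW| = 23.60 ✓; ∠(JW, WD) = 90.00° ✓; |WD| = 18.30 ✓; ∠(WD, DV) = 90.00° ✓; |DV| = 29.90 ✓; ∠DVC = 48.80° ✓; |VC| = 22.70 ✓; ∠(VC, CN) = 90.00° ✓; |CN| = 23.90 ✓; ∠(CN, NA) = 90.00° ✓; |NA| = 13.00 ✗.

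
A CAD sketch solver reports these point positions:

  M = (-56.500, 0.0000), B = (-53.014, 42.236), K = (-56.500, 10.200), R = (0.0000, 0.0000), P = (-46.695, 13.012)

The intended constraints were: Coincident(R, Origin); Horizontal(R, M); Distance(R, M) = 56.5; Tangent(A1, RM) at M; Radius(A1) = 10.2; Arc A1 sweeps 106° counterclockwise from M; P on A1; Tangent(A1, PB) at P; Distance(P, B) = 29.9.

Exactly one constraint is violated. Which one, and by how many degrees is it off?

Tangent(A1, PB) at P — off by 3.80°.

R = (0.00, 0.00) ✓; R.y = 0.00, M.y = 0.00 ✓; |RM| = 56.50 ✓; ∠(KM, MR) = 90.00° ✓; |KM| = 10.20 ✓; bearing(K→P) − bearing(K→M) = 106.0° ✓; |KP| = 10.20 ✓; ∠(KP, PB) = 93.80° ✗; |PB| = 29.90 ✓.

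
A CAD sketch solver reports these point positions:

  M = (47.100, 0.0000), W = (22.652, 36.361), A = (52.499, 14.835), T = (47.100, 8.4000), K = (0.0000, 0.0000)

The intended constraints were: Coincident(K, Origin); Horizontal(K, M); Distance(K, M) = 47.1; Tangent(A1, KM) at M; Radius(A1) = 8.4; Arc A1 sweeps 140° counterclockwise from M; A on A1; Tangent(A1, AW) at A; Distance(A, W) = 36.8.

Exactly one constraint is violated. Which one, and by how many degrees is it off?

Tangent(A1, AW) at A — off by 4.20°.

K = (0.00, 0.00) ✓; K.y = 0.00, M.y = 0.00 ✓; |KM| = 47.10 ✓; ∠(TM, MK) = 90.00° ✓; |TM| = 8.400 ✓; bearing(T→A) − bearing(T→M) = 140.0° ✓; |TA| = 8.400 ✓; ∠(TA, AW) = 85.80° ✗; |AW| = 36.80 ✓.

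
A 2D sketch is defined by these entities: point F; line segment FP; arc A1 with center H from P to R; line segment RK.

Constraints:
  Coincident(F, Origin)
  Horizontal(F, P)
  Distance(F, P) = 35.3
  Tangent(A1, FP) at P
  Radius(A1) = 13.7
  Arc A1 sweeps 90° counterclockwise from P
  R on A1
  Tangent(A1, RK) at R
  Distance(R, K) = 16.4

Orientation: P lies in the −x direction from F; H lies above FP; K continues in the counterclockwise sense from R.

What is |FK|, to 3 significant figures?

37.0

On A1, P sits at bearing -90° from H; a 90° counterclockwise sweep puts R at bearing 0°, so R = H + 13.7·(cos 0°, sin 0°) = (-21.6, 13.7). The tangent condition forces HR to be normal to RK, so RK runs along (−sin 0°, cos 0°); with |RK| = 16.4, K = (-21.6, 30.1). Then |FK| = |K − F| = 37.0.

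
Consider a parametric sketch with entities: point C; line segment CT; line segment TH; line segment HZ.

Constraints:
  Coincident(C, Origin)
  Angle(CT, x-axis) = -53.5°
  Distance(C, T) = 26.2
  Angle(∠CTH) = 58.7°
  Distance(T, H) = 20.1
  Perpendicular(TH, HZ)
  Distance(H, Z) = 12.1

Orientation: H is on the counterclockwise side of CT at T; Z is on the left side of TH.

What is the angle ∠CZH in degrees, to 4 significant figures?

147.8°

∠CTH = 58.7°, so TH runs at -53.5° + (180° − 58.7°) = 67.80° from the x-axis; with |TH| = 20.1, H = T + 20.1·(cos 67.80°, sin 67.80°) = (23.18, -2.451). TH is perpendicular to HZ; with |HZ| = 12.1 on the left of TH, Z = H + 12.1·(-0.9259, 0.3778) = (11.98, 2.121). Then cos ∠CZH = ZC·ZH / (|ZC||ZH|), giving 147.8°.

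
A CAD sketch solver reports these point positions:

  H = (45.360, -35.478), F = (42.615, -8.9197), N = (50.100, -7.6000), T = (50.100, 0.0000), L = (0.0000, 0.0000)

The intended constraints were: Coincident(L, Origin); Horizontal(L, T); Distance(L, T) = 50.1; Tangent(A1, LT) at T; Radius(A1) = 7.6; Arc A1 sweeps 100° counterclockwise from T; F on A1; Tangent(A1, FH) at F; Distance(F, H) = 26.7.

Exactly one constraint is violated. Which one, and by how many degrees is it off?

Tangent(A1, FH) at F — off by 4.10°.

L = (0.00, 0.00) ✓; L.y = 0.00, T.y = 0.00 ✓; |LT| = 50.10 ✓; ∠(NT, TL) = 90.00° ✓; |NT| = 7.600 ✓; bearing(N→F) − bearing(N→T) = 100.0° ✓; |NF| = 7.600 ✓; ∠(NF, FH) = 94.10° ✗; |FH| = 26.70 ✓.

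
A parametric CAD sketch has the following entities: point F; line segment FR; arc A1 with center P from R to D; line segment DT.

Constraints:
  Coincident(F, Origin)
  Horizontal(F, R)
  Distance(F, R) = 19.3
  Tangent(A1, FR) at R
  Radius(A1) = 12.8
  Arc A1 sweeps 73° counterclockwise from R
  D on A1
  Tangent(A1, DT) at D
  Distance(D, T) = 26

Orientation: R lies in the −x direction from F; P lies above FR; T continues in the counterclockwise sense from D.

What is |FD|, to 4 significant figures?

11.48

F is at the origin; FR is horizontal with |FR| = 19.3 and R on the −x side, so R = (-19.30, 0.000). The tangent condition forces PR to be normal to FR, so P = R + (0, 12.8) = (-19.30, 12.80). On A1, R sits at bearing -90° from P; a 73° counterclockwise sweep puts D at bearing -17°, so D = P + 12.8·(cos -17°, sin -17°) = (-7.059, 9.058). Then |FD| = |D − F| = 11.48.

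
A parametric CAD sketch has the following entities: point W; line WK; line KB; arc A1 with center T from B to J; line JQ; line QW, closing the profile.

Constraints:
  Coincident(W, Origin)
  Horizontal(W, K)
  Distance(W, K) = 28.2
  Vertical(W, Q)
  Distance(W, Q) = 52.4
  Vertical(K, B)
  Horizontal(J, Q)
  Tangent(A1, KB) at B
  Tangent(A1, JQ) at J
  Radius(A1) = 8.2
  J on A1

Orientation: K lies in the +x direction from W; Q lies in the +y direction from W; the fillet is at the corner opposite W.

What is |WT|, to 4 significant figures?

48.51

W is at the origin; WK is horizontal with |WK| = 28.2 and K on the +x side, so K = (28.20, 0.000). W and Q share the same x with |WQ| = 52.4 and Q on the +y side, so Q = (0.000, 52.40). The virtual corner opposite W is at (28.20, 52.40). Since A1 is tangent to KB there, TB ⟂ KB and since A1 is tangent to JQ there, TJ ⟂ JQ, with radius 8.2, so the center T sits 8.2 in from both sides at T = (20.00, 44.20). Then |WT| = |T − W| = 48.51.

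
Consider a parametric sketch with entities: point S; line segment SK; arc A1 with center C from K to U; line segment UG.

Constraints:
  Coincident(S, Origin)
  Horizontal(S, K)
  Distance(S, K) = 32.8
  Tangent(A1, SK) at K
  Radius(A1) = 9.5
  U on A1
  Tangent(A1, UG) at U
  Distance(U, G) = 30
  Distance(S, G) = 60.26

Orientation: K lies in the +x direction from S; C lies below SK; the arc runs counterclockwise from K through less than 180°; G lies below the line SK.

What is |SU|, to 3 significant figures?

30.7

S is at the origin; S and K share the same y with |SK| = 32.8 and K on the +x side, so K = (32.8, 0.00). Since A1 is tangent to SK there, CK ⟂ SK, so C = K + (0, -9.5) = (32.8, -9.50). Since CU ⟂ UG (tangency), |CG| = √(9.5² + 30.0²) = 31.5 regardless of where U sits on A1. So G lies on both circle(S, 60.26) and circle(C, 31.5); the below-SK intersection is G = (47.2, -37.5). U is the foot of the tangent from G: U = (26.1, -16.2).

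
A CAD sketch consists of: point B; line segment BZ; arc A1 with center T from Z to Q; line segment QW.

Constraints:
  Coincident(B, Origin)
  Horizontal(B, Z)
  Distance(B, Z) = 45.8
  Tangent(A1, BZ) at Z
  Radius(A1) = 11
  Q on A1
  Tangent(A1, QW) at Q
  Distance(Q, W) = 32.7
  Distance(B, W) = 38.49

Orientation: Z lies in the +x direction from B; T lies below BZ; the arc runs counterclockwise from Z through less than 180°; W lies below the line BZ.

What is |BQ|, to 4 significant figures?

36.78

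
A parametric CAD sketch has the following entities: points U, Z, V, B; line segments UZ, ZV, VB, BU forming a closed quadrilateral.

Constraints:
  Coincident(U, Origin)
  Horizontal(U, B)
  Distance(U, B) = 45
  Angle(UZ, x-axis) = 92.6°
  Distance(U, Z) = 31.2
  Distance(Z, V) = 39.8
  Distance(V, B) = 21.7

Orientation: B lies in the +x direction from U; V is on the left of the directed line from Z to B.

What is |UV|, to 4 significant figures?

41.94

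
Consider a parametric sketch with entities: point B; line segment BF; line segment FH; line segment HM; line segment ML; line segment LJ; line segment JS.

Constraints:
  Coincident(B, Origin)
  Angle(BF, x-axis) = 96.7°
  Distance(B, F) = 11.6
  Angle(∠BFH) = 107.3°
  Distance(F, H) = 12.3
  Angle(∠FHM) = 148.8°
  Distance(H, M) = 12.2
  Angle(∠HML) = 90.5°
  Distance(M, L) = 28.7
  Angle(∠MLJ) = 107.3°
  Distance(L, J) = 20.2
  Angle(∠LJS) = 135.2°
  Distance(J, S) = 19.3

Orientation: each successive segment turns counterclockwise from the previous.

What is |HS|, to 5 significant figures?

35.452

∠MLJ = 107.3° gives LJ at 2.8000° from the x-axis; with |LJ| = 20.2, J = (5.1755, -16.474). ∠LJS = 135.2° gives JS at 47.600° from the x-axis; with |JS| = 19.3, S = (18.190, -2.2221). Then |HS| = |S − H| = 35.452.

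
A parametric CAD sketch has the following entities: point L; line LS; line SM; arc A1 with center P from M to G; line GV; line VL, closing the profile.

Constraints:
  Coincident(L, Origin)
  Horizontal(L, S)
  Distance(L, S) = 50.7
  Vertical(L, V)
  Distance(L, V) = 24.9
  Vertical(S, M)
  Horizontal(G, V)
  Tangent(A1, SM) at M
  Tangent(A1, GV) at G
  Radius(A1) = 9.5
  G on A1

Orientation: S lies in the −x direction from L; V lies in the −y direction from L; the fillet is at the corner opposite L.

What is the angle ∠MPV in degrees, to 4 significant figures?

167.0°

L is at the origin; L and S share the same y with |LS| = 50.7 and S on the −x side, so S = (-50.70, 0.000). L and V share the same x with |LV| = 24.9 and V on the −y side, so V = (0.000, -24.90). The virtual corner opposite L is at (-50.70, -24.90). Tangency of A1 to SM means the radius PM is perpendicular to SM and since A1 is tangent to GV there, PG ⟂ GV, with radius 9.5, so the center P sits 9.5 in from both sides at P = (-41.20, -15.40). That places the tangent points at M = (-50.70, -15.40) on SM and G = (-41.20, -24.90) on GV. Then cos ∠MPV = PM·PV / (|PM||PV|), giving 167.0°.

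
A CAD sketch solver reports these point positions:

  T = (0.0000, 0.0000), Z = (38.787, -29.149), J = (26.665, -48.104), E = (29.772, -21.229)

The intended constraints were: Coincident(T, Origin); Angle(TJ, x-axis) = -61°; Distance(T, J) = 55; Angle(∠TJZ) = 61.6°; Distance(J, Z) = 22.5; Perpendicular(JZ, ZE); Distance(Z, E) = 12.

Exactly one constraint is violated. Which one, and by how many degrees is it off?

Perpendicular(JZ, ZE) — off by 8.70°.

T = (0.00, 0.00) ✓; TJ at -61.00° ✓; |TJ| = 55.00 ✓; ∠TJZ = 61.60° ✓; |JZ| = 22.50 ✓; ∠(JZ, ZE) = 81.30° ✗; |ZE| = 12.00 ✓.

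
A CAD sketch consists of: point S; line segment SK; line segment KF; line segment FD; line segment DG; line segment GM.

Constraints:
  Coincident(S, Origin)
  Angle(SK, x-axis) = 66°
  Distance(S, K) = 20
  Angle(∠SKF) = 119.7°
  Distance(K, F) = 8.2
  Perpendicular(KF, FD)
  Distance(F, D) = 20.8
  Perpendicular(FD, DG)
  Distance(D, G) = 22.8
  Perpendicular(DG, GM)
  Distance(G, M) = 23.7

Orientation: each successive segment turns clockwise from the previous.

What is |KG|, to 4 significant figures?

25.41

KF ⟂ FD, so FD runs at -84.30°; with |FD| = 20.8, D = (18.36, -1.612). The perpendicularity gives DG at right angles to FD, so DG runs at -174.3°; with |DG| = 22.8, G = (-4.327, -3.876). Then |KG| = |G − K| = 25.41.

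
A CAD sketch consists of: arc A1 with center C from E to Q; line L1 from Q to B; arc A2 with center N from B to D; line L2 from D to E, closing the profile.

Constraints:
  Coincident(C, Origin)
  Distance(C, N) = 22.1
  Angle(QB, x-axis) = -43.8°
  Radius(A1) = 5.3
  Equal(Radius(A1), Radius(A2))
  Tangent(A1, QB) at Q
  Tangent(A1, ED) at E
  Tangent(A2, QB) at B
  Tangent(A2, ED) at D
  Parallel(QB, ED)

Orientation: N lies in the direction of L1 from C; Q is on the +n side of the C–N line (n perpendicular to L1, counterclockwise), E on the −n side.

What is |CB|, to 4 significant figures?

22.73

The slot axis is L1's direction at -43.8°, so u = (cos -43.8°, sin -43.8°) = (0.7218, -0.6921) and n = (−sin -43.8°, cos -43.8°) = (0.6921, 0.7218). C is at the origin and N lies 22.1 along u from C, so N = 22.1·u = (15.95, -15.30). Tangency of A1 to both parallel lines with radius 5.3 puts Q and E at C ± 5.3·n: Q = (3.668, 3.825), E = (-3.668, -3.825). Equal radii place B and D the same way about N: B = N + 5.3·n = (19.62, -11.47), D = N − 5.3·n = (12.28, -19.12). Then |CB| = |B − C| = 22.73.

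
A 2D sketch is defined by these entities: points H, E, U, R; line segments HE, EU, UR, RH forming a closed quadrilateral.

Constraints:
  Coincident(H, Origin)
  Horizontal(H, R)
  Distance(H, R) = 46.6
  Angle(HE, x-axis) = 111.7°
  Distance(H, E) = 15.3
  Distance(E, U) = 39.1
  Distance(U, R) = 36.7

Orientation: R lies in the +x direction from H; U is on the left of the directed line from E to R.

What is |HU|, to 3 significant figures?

43.4

Checks: |EU| = 39.10 ✓; |UR| = 36.70 ✓.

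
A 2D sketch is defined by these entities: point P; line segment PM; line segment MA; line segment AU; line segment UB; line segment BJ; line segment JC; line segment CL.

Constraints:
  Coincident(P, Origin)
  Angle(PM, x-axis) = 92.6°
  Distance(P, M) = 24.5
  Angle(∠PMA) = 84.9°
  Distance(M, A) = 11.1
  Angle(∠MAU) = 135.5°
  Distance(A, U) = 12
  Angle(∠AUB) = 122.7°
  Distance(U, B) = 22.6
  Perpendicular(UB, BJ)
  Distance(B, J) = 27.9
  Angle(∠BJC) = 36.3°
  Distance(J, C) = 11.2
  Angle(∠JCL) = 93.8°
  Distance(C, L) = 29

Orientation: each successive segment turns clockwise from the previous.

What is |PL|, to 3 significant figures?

23.3

P is at the origin; PM runs at 92.6° with length 24.5, so M = (-1.11, 24.5). ∠PMA = 84.9° gives MA at -2.50° from the x-axis; with |MA| = 11.1, A = (9.98, 24.0). ∠MAU = 135.5° gives AU at -47.0° from the x-axis; with |AU| = 12.0, U = (18.2, 15.2). ∠AUB = 122.7° gives UB at -104° from the x-axis; with |UB| = 22.6, B = (12.6, -6.69). The perpendicularity gives BJ at right angles to UB, so BJ runs at 166°; with |BJ| = 27.9, J = (-14.5, 0.206). ∠BJC = 36.3° gives JC at 22.0° from the x-axis; with |JC| = 11.2, C = (-4.07, 4.40). ∠JCL = 93.8° gives CL at -64.2° from the x-axis; with |CL| = 29.0, L = (8.55, -21.7). Then |PL| = |L − P| = 23.3.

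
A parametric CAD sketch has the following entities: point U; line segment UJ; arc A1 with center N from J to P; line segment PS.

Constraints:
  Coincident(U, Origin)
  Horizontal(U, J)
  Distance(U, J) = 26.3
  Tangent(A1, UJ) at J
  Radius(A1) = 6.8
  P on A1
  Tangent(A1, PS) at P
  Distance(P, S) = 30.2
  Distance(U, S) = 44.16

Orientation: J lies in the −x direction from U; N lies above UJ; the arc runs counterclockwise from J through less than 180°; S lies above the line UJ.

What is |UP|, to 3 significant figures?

21.0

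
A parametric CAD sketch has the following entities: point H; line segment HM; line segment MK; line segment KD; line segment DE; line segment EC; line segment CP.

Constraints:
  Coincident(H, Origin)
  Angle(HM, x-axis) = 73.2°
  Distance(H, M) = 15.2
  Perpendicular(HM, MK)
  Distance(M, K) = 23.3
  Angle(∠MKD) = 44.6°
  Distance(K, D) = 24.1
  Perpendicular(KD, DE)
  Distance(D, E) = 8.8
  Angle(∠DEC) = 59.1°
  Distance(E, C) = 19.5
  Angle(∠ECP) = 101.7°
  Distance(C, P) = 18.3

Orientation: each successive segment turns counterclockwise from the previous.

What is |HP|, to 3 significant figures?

27.8

∠DEC = 59.1° gives EC at 150° from the x-axis; with |EC| = 19.5, C = (-15.5, 14.2). ∠ECP = 101.7° gives CP at -132° from the x-axis; with |CP| = 18.3, P = (-27.7, 0.679). Then |HP| = |P − H| = 27.8.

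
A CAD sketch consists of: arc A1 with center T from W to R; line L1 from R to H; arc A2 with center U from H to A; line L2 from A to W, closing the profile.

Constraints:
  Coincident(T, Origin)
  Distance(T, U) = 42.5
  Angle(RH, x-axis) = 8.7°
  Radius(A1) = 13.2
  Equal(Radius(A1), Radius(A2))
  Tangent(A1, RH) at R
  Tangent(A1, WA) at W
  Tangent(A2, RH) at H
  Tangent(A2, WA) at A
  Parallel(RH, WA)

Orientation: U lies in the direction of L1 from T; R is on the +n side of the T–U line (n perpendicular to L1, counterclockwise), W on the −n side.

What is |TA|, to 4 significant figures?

44.50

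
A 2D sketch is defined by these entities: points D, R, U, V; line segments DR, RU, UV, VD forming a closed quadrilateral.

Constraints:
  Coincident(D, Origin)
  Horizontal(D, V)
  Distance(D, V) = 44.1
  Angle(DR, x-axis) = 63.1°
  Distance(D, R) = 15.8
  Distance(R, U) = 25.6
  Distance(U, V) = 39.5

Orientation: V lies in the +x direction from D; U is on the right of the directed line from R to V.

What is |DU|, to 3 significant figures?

13.1

Checks: |RU| = 25.60 ✓; |UV| = 39.50 ✓.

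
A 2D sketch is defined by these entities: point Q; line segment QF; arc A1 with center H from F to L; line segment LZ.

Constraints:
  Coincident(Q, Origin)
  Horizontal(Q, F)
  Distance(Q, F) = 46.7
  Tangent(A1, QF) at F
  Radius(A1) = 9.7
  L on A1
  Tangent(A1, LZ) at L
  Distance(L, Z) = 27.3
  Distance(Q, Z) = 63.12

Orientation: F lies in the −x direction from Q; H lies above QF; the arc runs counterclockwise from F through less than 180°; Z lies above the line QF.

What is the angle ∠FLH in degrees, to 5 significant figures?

31.915°

Q is at the origin; QF is horizontal with |QF| = 46.7 and F on the −x side, so F = (-46.700, 0.0000). A1 meets QF tangentially, so HF is at right angles to QF, so H = F + (0, 9.7) = (-46.700, 9.7000). Since HL ⟂ LZ (tangency), |HZ| = √(9.7² + 27.3²) = 28.972 regardless of where L sits on A1. So Z lies on both circle(Q, 63.12) and circle(H, 28.972); the above-QF intersection is Z = (-50.035, 38.480). L is the foot of the tangent from Z: L = (-37.994, 13.978).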